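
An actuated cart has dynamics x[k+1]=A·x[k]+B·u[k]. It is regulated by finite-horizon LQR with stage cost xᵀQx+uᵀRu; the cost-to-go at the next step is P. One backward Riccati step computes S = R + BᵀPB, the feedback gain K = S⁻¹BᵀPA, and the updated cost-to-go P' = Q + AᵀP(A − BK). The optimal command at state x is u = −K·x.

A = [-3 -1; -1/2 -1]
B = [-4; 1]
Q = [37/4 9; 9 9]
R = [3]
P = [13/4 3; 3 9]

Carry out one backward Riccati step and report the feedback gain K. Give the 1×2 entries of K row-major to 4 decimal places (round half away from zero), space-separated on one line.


0.7875 0.3250

BᵀP = [-10.0000 -3.0000]
S = R + BᵀPB = [3] + [37.0000] = [40.0000]
BᵀPA = [31.5000 13.0000]
K = S⁻¹·BᵀPA = [0.7875 0.3250]
A−BK = [0.1500 0.3000; -1.2875 -1.3250]
AᵀP(A−BK) = [15.6938 14.5125; 14.5125 14.0250]
P' = Q + AᵀP(A−BK) = [24.9438 23.5125; 23.5125 23.0250]
tr(P') = 47.9688


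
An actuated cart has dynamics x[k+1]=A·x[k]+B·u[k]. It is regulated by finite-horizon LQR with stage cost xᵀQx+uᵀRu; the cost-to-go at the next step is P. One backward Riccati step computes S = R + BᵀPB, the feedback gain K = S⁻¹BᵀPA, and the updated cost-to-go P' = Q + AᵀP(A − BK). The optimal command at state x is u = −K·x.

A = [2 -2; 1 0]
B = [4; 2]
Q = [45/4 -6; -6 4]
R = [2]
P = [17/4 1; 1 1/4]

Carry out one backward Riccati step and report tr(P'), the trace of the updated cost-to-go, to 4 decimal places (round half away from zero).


BᵀP = [19.0000 4.5000]
S = R + BᵀPB = [2] + [85.0000] = [87.0000]
BᵀPA = [42.5000 -38.0000]
K = S⁻¹·BᵀPA = [0.4885 -0.4368]
A−BK = [0.0460 -0.2529; 0.0230 0.8736]
AᵀP(A−BK) = [0.4885 -0.4368; -0.4368 0.4023]
P' = Q + AᵀP(A−BK) = [11.7385 -6.4368; -6.4368 4.4023]
tr(P') = 16.1408

16.1408


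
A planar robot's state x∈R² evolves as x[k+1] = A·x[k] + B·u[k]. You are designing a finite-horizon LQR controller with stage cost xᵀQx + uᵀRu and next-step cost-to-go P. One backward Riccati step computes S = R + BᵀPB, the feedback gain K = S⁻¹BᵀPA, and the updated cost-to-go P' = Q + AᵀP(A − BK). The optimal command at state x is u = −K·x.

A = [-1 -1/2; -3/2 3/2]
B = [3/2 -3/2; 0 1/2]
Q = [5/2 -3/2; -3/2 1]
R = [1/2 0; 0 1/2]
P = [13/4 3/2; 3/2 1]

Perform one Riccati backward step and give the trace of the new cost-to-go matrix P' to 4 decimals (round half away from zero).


5.4013

BᵀP = [4.8750 2.2500; -4.1250 -1.7500]
S = R + BᵀPB = [1/2 0; 0 1/2] + [7.3125 -6.1875; -6.1875 5.3125] = [7.8125 -6.1875; -6.1875 5.8125]
BᵀPA = [-8.2500 0.9375; 6.7500 -0.5625]
K = S⁻¹·BᵀPA = [-0.8684 0.2763; 0.2368 0.1974]
A−BK = [0.6579 -0.6184; -1.6184 1.4013]
AᵀP(A−BK) = [1.2368 -0.8026; -0.8026 0.6645]
P' = Q + AᵀP(A−BK) = [3.7368 -2.3026; -2.3026 1.6645]
tr(P') = 5.4013


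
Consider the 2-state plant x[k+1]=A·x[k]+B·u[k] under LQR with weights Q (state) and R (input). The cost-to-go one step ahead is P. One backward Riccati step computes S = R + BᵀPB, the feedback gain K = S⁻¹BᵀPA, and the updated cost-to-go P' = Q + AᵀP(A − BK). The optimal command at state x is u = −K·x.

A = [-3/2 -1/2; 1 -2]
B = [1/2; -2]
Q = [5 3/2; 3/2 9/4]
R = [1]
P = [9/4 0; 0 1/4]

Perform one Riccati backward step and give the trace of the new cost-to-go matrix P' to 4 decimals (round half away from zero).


12.1829

BᵀP = [1.1250 -0.5000]
S = R + BᵀPB = [1] + [1.5625] = [2.5625]
BᵀPA = [-2.1875 0.4375]
K = S⁻¹·BᵀPA = [-0.8537 0.1707]
A−BK = [-1.0732 -0.5854; -0.7073 -1.6585]
AᵀP(A−BK) = [3.4451 1.5610; 1.5610 1.4878]
P' = Q + AᵀP(A−BK) = [8.4451 3.0610; 3.0610 3.7378]
tr(P') = 12.1829


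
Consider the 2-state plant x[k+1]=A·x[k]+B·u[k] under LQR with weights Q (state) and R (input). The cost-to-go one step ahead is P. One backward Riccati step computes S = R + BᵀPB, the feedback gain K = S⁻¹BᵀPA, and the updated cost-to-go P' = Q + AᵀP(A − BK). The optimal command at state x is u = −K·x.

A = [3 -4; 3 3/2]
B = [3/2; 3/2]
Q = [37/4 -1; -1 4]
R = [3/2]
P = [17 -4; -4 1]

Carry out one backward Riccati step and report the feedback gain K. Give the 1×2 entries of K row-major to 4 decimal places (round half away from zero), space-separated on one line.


1.8750 -3.5313

BᵀP = [19.5000 -4.5000]
S = R + BᵀPB = [3/2] + [22.5000] = [24.0000]
BᵀPA = [45.0000 -84.7500]
K = S⁻¹·BᵀPA = [1.8750 -3.5313]
A−BK = [0.1875 1.2969; 0.1875 6.7969]
AᵀP(A−BK) = [5.6250 -10.5938; -10.5938 22.9766]
P' = Q + AᵀP(A−BK) = [14.8750 -11.5938; -11.5938 26.9766]
tr(P') = 41.8516


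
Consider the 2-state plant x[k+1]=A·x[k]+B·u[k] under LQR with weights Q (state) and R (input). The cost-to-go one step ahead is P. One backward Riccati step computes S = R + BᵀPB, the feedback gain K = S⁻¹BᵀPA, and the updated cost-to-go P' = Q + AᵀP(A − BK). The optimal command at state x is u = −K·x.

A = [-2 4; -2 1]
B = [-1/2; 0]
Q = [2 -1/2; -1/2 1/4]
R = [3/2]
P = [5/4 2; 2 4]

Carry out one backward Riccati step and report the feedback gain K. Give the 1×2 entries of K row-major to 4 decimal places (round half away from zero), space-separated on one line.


1.7931 -1.9310

BᵀP = [-0.6250 -1.0000]
S = R + BᵀPB = [3/2] + [0.3125] = [1.8125]
BᵀPA = [3.2500 -3.5000]
K = S⁻¹·BᵀPA = [1.7931 -1.9310]
A−BK = [-1.1034 3.0345; -2.0000 1.0000]
AᵀP(A−BK) = [31.1724 -31.7241; -31.7241 33.2414]
P' = Q + AᵀP(A−BK) = [33.1724 -32.2241; -32.2241 33.4914]
tr(P') = 66.6638


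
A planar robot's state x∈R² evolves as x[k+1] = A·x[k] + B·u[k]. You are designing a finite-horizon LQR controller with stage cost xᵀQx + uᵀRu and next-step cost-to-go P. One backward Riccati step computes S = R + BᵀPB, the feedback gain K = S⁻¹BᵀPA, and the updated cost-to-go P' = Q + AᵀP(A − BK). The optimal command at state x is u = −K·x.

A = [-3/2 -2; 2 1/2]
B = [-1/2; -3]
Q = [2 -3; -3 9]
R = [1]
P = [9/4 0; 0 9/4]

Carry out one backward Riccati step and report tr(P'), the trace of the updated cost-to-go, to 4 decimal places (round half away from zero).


28.1699

BᵀP = [-1.1250 -6.7500]
S = R + BᵀPB = [1] + [20.8125] = [21.8125]
BᵀPA = [-11.8125 -1.1250]
K = S⁻¹·BᵀPA = [-0.5415 -0.0516]
A−BK = [-1.7708 -2.0258; 0.3754 0.3453]
AᵀP(A−BK) = [7.6655 8.3908; 8.3908 9.5045]
P' = Q + AᵀP(A−BK) = [9.6655 5.3908; 5.3908 18.5045]
tr(P') = 28.1699


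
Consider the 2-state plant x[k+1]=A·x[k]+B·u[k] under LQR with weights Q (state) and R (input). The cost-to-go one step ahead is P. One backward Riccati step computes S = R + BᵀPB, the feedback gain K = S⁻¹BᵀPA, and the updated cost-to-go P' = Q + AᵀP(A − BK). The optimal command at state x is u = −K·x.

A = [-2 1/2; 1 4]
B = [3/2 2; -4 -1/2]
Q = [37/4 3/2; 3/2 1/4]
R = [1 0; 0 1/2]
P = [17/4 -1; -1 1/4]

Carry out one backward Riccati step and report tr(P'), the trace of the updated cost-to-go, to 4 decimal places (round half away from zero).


10.0275

BᵀP = [10.3750 -2.5000; 9.0000 -2.1250]
S = R + BᵀPB = [1 0; 0 1/2] + [25.5625 22.0000; 22.0000 19.0625] = [26.5625 22.0000; 22.0000 19.5625]
BᵀPA = [-23.2500 -4.8125; -20.1250 -4.0000]
K = S⁻¹·BᵀPA = [-0.3390 -0.1725; -0.6475 -0.0105]
A−BK = [-0.1965 0.7797; -0.6798 3.3049]
AᵀP(A−BK) = [0.3370 0.0285; 0.0285 0.1904]
P' = Q + AᵀP(A−BK) = [9.5870 1.5285; 1.5285 0.4404]
tr(P') = 10.0275


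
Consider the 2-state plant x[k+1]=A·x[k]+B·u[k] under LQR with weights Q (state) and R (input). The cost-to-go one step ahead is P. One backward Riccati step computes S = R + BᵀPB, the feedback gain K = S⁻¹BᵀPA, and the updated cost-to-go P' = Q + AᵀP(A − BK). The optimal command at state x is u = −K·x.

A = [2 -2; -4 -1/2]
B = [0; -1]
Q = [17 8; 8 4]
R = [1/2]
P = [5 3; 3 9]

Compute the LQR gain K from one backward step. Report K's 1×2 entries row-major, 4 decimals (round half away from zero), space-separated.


BᵀP = [-3.0000 -9.0000]
S = R + BᵀPB = [1/2] + [9.0000] = [9.5000]
BᵀPA = [30.0000 10.5000]
K = S⁻¹·BᵀPA = [3.1579 1.1053]
A−BK = [2.0000 -2.0000; -0.8421 0.6053]
AᵀP(A−BK) = [21.2632 -14.1579; -14.1579 16.6447]
P' = Q + AᵀP(A−BK) = [38.2632 -6.1579; -6.1579 20.6447]
tr(P') = 58.9079

3.1579 1.1053


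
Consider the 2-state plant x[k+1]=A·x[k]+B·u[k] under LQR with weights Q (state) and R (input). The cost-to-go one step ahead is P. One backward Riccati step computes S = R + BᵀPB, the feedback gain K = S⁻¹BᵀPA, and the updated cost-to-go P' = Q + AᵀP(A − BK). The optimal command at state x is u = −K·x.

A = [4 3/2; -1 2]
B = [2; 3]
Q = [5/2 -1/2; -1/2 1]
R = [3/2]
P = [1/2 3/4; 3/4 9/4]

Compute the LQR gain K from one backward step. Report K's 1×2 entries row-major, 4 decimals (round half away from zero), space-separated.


0.1450 0.6527

BᵀP = [3.2500 8.2500]
S = R + BᵀPB = [3/2] + [31.2500] = [32.7500]
BᵀPA = [4.7500 21.3750]
K = S⁻¹·BᵀPA = [0.1450 0.6527]
A−BK = [3.7099 0.1947; -1.4351 0.0420]
AᵀP(A−BK) = [3.5611 0.2748; 0.2748 0.6741]
P' = Q + AᵀP(A−BK) = [6.0611 -0.2252; -0.2252 1.6741]
tr(P') = 7.7352


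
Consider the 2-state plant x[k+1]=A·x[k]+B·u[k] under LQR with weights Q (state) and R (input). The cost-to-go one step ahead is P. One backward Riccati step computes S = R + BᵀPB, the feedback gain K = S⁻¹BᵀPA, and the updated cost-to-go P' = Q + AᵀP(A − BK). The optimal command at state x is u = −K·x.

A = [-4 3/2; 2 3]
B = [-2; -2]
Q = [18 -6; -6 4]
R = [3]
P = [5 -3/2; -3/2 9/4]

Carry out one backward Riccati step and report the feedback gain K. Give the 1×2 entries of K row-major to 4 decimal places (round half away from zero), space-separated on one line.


1.2500 -0.7500

BᵀP = [-7.0000 -1.5000]
S = R + BᵀPB = [3] + [17.0000] = [20.0000]
BᵀPA = [25.0000 -15.0000]
K = S⁻¹·BᵀPA = [1.2500 -0.7500]
A−BK = [-1.5000 0.0000; 4.5000 1.5000]
AᵀP(A−BK) = [81.7500 15.7500; 15.7500 6.7500]
P' = Q + AᵀP(A−BK) = [99.7500 9.7500; 9.7500 10.7500]
tr(P') = 110.5000


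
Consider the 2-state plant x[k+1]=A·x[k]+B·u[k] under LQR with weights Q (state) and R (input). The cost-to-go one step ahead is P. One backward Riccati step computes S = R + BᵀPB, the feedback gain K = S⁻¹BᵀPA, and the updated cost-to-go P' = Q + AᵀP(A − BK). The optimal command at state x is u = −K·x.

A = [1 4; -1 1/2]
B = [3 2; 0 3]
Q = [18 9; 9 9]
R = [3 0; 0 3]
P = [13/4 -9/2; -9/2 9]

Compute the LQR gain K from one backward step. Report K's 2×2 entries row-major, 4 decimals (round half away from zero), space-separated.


0.5020 1.0444 -0.3362 0.0682

BᵀP = [9.7500 -13.5000; -7.0000 18.0000]
S = R + BᵀPB = [3 0; 0 3] + [29.2500 -21.0000; -21.0000 40.0000] = [32.2500 -21.0000; -21.0000 43.0000]
BᵀPA = [23.2500 32.2500; -25.0000 -19.0000]
K = S⁻¹·BᵀPA = [0.5020 1.0444; -0.3362 0.0682]
A−BK = [0.1665 0.7304; 0.0087 0.2954]
AᵀP(A−BK) = [1.1729 1.6725; 1.6725 3.8636]
P' = Q + AᵀP(A−BK) = [19.1729 10.6725; 10.6725 12.8636]
tr(P') = 32.0365


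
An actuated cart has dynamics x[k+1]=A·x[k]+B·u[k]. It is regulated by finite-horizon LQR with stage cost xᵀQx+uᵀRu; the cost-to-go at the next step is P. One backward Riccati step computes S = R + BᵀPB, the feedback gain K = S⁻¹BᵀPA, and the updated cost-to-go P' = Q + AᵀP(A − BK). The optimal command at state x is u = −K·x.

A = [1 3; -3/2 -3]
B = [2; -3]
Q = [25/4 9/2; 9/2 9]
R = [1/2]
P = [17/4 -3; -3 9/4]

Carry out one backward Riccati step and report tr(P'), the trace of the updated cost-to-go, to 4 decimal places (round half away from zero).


16.2055

BᵀP = [17.5000 -12.7500]
S = R + BᵀPB = [1/2] + [73.2500] = [73.7500]
BᵀPA = [36.6250 90.7500]
K = S⁻¹·BᵀPA = [0.4966 1.2305]
A−BK = [0.0068 0.5390; -0.0102 0.6915]
AᵀP(A−BK) = [0.1242 0.3076; 0.3076 0.8314]
P' = Q + AᵀP(A−BK) = [6.3742 4.8076; 4.8076 9.8314]
tr(P') = 16.2055


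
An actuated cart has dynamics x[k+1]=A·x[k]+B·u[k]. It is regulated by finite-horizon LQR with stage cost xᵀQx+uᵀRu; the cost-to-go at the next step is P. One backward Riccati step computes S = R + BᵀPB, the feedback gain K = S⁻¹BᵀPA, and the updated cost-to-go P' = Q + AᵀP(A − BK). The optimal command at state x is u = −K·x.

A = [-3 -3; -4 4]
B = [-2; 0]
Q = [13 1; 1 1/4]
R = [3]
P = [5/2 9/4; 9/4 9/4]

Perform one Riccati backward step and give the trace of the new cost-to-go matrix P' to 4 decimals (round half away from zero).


45.7885

BᵀP = [-5.0000 -4.5000]
S = R + BᵀPB = [3] + [10.0000] = [13.0000]
BᵀPA = [33.0000 -3.0000]
K = S⁻¹·BᵀPA = [2.5385 -0.2308]
A−BK = [2.0769 -3.4615; -4.0000 4.0000]
AᵀP(A−BK) = [28.7308 -5.8846; -5.8846 3.8077]
P' = Q + AᵀP(A−BK) = [41.7308 -4.8846; -4.8846 4.0577]
tr(P') = 45.7885


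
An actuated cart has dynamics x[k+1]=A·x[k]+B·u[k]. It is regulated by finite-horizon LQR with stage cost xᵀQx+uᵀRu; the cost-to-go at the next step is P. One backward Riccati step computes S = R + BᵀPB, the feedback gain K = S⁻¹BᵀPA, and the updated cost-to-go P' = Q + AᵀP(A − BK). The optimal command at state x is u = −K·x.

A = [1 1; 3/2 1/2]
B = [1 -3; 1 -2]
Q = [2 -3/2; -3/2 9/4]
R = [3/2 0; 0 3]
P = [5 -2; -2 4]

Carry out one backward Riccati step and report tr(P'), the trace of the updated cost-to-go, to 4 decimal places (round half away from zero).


BᵀP = [3.0000 2.0000; -11.0000 -2.0000]
S = R + BᵀPB = [3/2 0; 0 3] + [5.0000 -13.0000; -13.0000 37.0000] = [6.5000 -13.0000; -13.0000 40.0000]
BᵀPA = [6.0000 4.0000; -14.0000 -12.0000]
K = S⁻¹·BᵀPA = [0.6374 0.0440; -0.1429 -0.2857]
A−BK = [-0.0659 0.0989; 0.5769 -0.1154]
AᵀP(A−BK) = [2.1758 -0.2637; -0.2637 0.3956]
P' = Q + AᵀP(A−BK) = [4.1758 -1.7637; -1.7637 2.6456]
tr(P') = 6.8214

6.8214


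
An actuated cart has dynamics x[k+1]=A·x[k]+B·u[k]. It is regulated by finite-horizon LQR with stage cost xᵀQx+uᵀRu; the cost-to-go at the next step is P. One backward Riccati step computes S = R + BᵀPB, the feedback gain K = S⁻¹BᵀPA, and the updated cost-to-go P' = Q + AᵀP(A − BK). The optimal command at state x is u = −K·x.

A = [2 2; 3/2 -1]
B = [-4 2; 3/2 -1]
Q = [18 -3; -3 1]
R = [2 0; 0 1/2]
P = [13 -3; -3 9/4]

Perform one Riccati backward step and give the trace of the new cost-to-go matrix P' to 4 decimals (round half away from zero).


BᵀP = [-56.5000 15.3750; 29.0000 -8.2500]
S = R + BᵀPB = [2 0; 0 1/2] + [249.0625 -128.3750; -128.3750 66.2500] = [251.0625 -128.3750; -128.3750 66.7500]
BᵀPA = [-89.9375 -128.3750; 45.6250 66.2500]
K = S⁻¹·BᵀPA = [-0.5254 -0.2307; -0.3270 0.5489]
A−BK = [0.5523 -0.0204; 1.9611 -0.1051]
AᵀP(A−BK) = [6.7259 -0.1635; -0.1635 0.2745]
P' = Q + AᵀP(A−BK) = [24.7259 -3.1635; -3.1635 1.2745]
tr(P') = 26.0003

26.0003


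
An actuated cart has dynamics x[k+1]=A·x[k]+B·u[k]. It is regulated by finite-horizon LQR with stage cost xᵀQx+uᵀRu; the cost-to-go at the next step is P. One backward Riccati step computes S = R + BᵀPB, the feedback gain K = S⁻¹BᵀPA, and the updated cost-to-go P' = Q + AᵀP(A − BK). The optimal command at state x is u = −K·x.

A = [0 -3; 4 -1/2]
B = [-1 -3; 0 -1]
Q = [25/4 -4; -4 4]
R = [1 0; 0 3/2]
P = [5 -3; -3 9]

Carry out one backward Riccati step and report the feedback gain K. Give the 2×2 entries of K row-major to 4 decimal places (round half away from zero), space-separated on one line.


5.5556 0.9167 -1.7778 0.6667

BᵀP = [-5.0000 3.0000; -12.0000 0.0000]
S = R + BᵀPB = [1 0; 0 3/2] + [5.0000 12.0000; 12.0000 36.0000] = [6.0000 12.0000; 12.0000 37.5000]
BᵀPA = [12.0000 13.5000; 0.0000 36.0000]
K = S⁻¹·BᵀPA = [5.5556 0.9167; -1.7778 0.6667]
A−BK = [0.2222 -0.0833; 2.2222 0.1667]
AᵀP(A−BK) = [77.3333 7.0000; 7.0000 1.8750]
P' = Q + AᵀP(A−BK) = [83.5833 3.0000; 3.0000 5.8750]
tr(P') = 89.4583


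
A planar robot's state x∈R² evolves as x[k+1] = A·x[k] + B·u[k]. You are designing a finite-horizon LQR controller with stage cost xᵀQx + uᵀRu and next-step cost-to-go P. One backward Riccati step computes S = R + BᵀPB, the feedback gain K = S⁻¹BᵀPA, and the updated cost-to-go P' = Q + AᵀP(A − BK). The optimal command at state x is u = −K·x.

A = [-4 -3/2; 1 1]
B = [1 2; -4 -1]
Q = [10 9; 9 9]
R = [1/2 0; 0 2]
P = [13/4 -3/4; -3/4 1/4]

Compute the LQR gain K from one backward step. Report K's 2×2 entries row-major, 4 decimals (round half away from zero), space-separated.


-1.0444 -0.4830 -0.8695 -0.3146

BᵀP = [6.2500 -1.7500; 7.2500 -1.7500]
S = R + BᵀPB = [1/2 0; 0 2] + [13.2500 14.2500; 14.2500 16.2500] = [13.7500 14.2500; 14.2500 18.2500]
BᵀPA = [-26.7500 -11.1250; -30.7500 -12.6250]
K = S⁻¹·BᵀPA = [-1.0444 -0.4830; -0.8695 -0.3146]
A−BK = [-1.2167 -0.3877; -4.0470 -1.2467]
AᵀP(A−BK) = [3.5770 1.2794; 1.2794 0.4667]
P' = Q + AᵀP(A−BK) = [13.5770 10.2794; 10.2794 9.4667]
tr(P') = 23.0437


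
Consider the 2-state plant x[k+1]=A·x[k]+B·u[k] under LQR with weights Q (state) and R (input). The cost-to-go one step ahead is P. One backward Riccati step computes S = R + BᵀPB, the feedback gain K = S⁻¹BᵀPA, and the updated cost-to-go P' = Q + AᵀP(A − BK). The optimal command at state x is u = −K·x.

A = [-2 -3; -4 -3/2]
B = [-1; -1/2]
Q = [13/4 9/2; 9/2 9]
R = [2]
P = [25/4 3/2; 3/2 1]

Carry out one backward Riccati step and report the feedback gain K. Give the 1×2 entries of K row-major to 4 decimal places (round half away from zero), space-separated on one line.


BᵀP = [-7.0000 -2.0000]
S = R + BᵀPB = [2] + [8.0000] = [10.0000]
BᵀPA = [22.0000 24.0000]
K = S⁻¹·BᵀPA = [2.2000 2.4000]
A−BK = [0.2000 -0.6000; -2.9000 -0.3000]
AᵀP(A−BK) = [16.6000 13.2000; 13.2000 14.4000]
P' = Q + AᵀP(A−BK) = [19.8500 17.7000; 17.7000 23.4000]
tr(P') = 43.2500

2.2000 2.4000


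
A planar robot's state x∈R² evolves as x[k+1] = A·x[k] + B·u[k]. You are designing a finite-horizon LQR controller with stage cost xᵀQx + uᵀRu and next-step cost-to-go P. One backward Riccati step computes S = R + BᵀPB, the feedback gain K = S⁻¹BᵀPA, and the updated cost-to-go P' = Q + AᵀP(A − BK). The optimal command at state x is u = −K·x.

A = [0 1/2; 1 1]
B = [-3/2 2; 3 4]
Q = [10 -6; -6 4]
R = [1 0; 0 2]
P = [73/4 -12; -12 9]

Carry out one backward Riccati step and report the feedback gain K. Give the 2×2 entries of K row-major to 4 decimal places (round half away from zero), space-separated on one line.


BᵀP = [-63.3750 45.0000; -11.5000 12.0000]
S = R + BᵀPB = [1 0; 0 2] + [230.0625 53.2500; 53.2500 25.0000] = [231.0625 53.2500; 53.2500 27.0000]
BᵀPA = [45.0000 13.3125; 12.0000 6.2500]
K = S⁻¹·BᵀPA = [0.1693 0.0078; 0.1106 0.2161]
A−BK = [0.0326 0.0796; 0.0497 0.1123]
AᵀP(A−BK) = [0.0559 0.0553; 0.0553 0.1080]
P' = Q + AᵀP(A−BK) = [10.0559 -5.9447; -5.9447 4.1080]
tr(P') = 14.1639

0.1693 0.0078 0.1106 0.2161


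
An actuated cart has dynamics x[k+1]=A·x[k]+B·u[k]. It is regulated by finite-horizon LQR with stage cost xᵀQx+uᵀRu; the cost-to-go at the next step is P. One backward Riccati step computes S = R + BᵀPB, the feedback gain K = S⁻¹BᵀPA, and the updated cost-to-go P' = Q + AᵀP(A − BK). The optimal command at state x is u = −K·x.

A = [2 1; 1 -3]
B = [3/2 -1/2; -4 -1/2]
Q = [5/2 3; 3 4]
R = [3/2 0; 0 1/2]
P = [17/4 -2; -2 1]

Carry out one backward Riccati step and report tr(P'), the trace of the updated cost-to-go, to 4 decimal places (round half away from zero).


7.9106

BᵀP = [14.3750 -7.0000; -1.1250 0.5000]
S = R + BᵀPB = [3/2 0; 0 1/2] + [49.5625 -3.6875; -3.6875 0.3125] = [51.0625 -3.6875; -3.6875 0.8125]
BᵀPA = [21.7500 35.3750; -1.7500 -2.6250]
K = S⁻¹·BᵀPA = [0.4022 0.6835; -0.3283 -0.1289]
A−BK = [1.2325 -0.0896; 2.4448 -0.3305]
AᵀP(A−BK) = [0.6768 0.4090; 0.4090 0.7339]
P' = Q + AᵀP(A−BK) = [3.1768 3.4090; 3.4090 4.7339]
tr(P') = 7.9106


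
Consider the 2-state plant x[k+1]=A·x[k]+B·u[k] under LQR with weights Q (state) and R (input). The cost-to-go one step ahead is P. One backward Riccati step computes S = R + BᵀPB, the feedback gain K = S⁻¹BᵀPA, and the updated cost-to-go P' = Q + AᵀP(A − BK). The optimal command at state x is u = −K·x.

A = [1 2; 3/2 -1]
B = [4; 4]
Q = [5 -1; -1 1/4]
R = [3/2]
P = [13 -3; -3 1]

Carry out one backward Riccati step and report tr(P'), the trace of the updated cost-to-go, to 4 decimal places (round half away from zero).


10.6467

BᵀP = [40.0000 -8.0000]
S = R + BᵀPB = [3/2] + [128.0000] = [129.5000]
BᵀPA = [28.0000 88.0000]
K = S⁻¹·BᵀPA = [0.2162 0.6795]
A−BK = [0.1351 -0.7181; 0.6351 -3.7181]
AᵀP(A−BK) = [0.1959 -0.5270; -0.5270 5.2008]
P' = Q + AᵀP(A−BK) = [5.1959 -1.5270; -1.5270 5.4508]
tr(P') = 10.6467


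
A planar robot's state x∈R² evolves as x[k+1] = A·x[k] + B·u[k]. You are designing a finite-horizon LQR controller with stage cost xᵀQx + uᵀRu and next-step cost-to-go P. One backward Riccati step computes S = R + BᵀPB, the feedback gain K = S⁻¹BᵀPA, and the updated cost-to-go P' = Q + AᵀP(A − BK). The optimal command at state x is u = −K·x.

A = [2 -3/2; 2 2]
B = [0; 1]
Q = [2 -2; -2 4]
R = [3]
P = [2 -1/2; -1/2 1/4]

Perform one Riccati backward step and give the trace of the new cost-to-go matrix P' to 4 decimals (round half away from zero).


BᵀP = [-0.5000 0.2500]
S = R + BᵀPB = [3] + [0.2500] = [3.2500]
BᵀPA = [-0.5000 1.2500]
K = S⁻¹·BᵀPA = [-0.1538 0.3846]
A−BK = [2.0000 -1.5000; 2.1538 1.6154]
AᵀP(A−BK) = [4.9231 -5.3077; -5.3077 8.0192]
P' = Q + AᵀP(A−BK) = [6.9231 -7.3077; -7.3077 12.0192]
tr(P') = 18.9423

18.9423


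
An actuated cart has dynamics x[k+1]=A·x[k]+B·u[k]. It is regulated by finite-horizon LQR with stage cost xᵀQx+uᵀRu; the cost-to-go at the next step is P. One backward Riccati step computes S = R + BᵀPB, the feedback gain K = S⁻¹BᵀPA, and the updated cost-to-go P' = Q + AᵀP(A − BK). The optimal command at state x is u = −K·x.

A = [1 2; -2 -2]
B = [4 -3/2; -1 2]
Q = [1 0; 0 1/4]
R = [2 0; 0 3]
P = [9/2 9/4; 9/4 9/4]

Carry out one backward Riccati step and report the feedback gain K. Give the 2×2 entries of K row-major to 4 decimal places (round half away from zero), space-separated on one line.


-0.0654 0.2173 -0.5985 -0.5275

BᵀP = [15.7500 6.7500; -2.2500 1.1250]
S = R + BᵀPB = [2 0; 0 3] + [56.2500 -10.1250; -10.1250 5.6250] = [58.2500 -10.1250; -10.1250 8.6250]
BᵀPA = [2.2500 18.0000; -4.5000 -6.7500]
K = S⁻¹·BᵀPA = [-0.0654 0.2173; -0.5985 -0.5275]
A−BK = [0.3638 0.3395; -0.8684 -0.7277]
AᵀP(A−BK) = [1.9538 1.6373; 1.6373 1.5276]
P' = Q + AᵀP(A−BK) = [2.9538 1.6373; 1.6373 1.7776]
tr(P') = 4.7314


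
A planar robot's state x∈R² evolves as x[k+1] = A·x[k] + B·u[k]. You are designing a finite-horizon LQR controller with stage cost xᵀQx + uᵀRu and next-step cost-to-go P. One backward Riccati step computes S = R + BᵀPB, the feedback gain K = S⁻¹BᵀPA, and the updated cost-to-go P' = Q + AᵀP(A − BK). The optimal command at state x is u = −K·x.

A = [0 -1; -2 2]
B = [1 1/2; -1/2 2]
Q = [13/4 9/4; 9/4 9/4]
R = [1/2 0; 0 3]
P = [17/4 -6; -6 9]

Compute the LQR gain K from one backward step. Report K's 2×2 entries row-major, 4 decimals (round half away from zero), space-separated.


BᵀP = [7.2500 -10.5000; -9.8750 15.0000]
S = R + BᵀPB = [1/2 0; 0 3] + [12.5000 -17.3750; -17.3750 25.0625] = [13.0000 -17.3750; -17.3750 28.0625]
BᵀPA = [21.0000 -28.2500; -30.0000 39.8750]
K = S⁻¹·BᵀPA = [1.0817 -1.5883; -0.3993 0.4375]
A−BK = [-0.8820 0.3695; -0.6605 0.3308]
AᵀP(A−BK) = [1.3052 -1.5197; -1.5197 1.9339]
P' = Q + AᵀP(A−BK) = [4.5552 0.7303; 0.7303 4.1839]
tr(P') = 8.7391

1.0817 -1.5883 -0.3993 0.4375


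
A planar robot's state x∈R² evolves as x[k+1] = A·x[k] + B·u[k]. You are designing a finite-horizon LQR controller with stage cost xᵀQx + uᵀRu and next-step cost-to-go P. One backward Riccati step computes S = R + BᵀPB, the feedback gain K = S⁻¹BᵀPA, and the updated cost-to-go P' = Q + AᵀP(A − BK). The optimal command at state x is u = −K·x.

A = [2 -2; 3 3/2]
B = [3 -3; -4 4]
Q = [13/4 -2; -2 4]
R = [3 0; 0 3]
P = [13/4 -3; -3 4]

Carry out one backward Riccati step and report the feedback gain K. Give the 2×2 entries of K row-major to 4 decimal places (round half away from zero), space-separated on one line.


BᵀP = [21.7500 -25.0000; -21.7500 25.0000]
S = R + BᵀPB = [3 0; 0 3] + [165.2500 -165.2500; -165.2500 165.2500] = [168.2500 -165.2500; -165.2500 168.2500]
BᵀPA = [-31.5000 -81.0000; 31.5000 81.0000]
K = S⁻¹·BᵀPA = [-0.0945 -0.2429; 0.0945 0.2429]
A−BK = [2.5667 -0.5427; 2.2444 -0.4430]
AᵀP(A−BK) = [7.0495 -1.3013; -1.3013 0.6537]
P' = Q + AᵀP(A−BK) = [10.2995 -3.3013; -3.3013 4.6537]
tr(P') = 14.9531

-0.0945 -0.2429 0.0945 0.2429


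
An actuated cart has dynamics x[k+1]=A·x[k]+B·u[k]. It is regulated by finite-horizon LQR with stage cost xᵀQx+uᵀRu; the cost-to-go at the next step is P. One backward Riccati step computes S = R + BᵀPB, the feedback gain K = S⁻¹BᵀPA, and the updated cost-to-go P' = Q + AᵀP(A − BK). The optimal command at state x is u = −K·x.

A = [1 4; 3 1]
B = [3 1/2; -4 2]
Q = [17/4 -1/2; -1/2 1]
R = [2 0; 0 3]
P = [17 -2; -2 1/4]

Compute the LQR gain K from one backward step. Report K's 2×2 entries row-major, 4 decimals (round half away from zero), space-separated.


BᵀP = [59.0000 -7.0000; 4.5000 -0.5000]
S = R + BᵀPB = [2 0; 0 3] + [205.0000 15.5000; 15.5000 1.2500] = [207.0000 15.5000; 15.5000 4.2500]
BᵀPA = [38.0000 229.0000; 3.0000 17.5000]
K = S⁻¹·BᵀPA = [0.1798 1.0977; 0.0500 0.1142]
A−BK = [0.4355 0.6497; 3.6192 5.1626]
AᵀP(A−BK) = [0.2664 0.6937; 0.6937 2.8716]
P' = Q + AᵀP(A−BK) = [4.5164 0.1937; 0.1937 3.8716]
tr(P') = 8.3880

0.1798 1.0977 0.0500 0.1142


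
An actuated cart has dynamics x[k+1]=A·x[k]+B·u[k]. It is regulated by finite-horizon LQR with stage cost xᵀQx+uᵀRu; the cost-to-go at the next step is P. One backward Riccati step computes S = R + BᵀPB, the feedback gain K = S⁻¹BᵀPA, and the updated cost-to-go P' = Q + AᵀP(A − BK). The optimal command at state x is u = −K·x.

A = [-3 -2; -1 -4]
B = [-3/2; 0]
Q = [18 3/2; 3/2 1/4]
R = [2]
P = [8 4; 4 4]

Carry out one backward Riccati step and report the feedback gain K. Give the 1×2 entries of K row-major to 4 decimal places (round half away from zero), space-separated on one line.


2.1000 2.4000

BᵀP = [-12.0000 -6.0000]
S = R + BᵀPB = [2] + [18.0000] = [20.0000]
BᵀPA = [42.0000 48.0000]
K = S⁻¹·BᵀPA = [2.1000 2.4000]
A−BK = [0.1500 1.6000; -1.0000 -4.0000]
AᵀP(A−BK) = [11.8000 19.2000; 19.2000 44.8000]
P' = Q + AᵀP(A−BK) = [29.8000 20.7000; 20.7000 45.0500]
tr(P') = 74.8500


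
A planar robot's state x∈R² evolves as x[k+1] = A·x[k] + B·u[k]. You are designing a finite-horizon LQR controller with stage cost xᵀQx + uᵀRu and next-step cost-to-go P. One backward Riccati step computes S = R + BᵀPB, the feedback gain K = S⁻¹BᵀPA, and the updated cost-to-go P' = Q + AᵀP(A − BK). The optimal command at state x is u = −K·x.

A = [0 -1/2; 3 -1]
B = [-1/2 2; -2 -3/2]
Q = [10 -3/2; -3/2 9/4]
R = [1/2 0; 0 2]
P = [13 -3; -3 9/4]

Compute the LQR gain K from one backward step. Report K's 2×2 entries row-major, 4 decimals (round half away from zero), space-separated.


-1.1717 0.5336 -0.3117 -0.1005

BᵀP = [-0.5000 -3.0000; 30.5000 -9.3750]
S = R + BᵀPB = [1/2 0; 0 2] + [6.2500 3.5000; 3.5000 75.0625] = [6.7500 3.5000; 3.5000 77.0625]
BᵀPA = [-9.0000 3.2500; -28.1250 -5.8750]
K = S⁻¹·BᵀPA = [-1.1717 0.5336; -0.3117 -0.1005]
A−BK = [0.0377 -0.0323; 0.1890 -0.0836]
AᵀP(A−BK) = [0.9369 -0.2735; -0.2735 0.1756]
P' = Q + AᵀP(A−BK) = [10.9369 -1.7735; -1.7735 2.4256]
tr(P') = 13.3625


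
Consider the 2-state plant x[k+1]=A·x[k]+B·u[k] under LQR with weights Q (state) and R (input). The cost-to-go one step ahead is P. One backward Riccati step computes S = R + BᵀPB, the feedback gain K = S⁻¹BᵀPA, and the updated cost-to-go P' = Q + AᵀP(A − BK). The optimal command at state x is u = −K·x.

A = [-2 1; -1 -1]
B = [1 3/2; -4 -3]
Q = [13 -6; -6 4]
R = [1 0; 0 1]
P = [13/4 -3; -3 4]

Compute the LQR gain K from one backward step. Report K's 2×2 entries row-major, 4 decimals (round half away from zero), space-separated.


BᵀP = [15.2500 -19.0000; 13.8750 -16.5000]
S = R + BᵀPB = [1 0; 0 1] + [91.2500 79.8750; 79.8750 70.3125] = [92.2500 79.8750; 79.8750 71.3125]
BᵀPA = [-11.5000 34.2500; -11.2500 30.3750]
K = S⁻¹·BᵀPA = [0.3953 0.0818; -0.6006 0.3343]
A−BK = [-1.4945 0.4167; -1.2203 0.3302]
AᵀP(A−BK) = [2.7901 -0.7982; -0.7982 0.2934]
P' = Q + AᵀP(A−BK) = [15.7901 -6.7982; -6.7982 4.2934]
tr(P') = 20.0834

0.3953 0.0818 -0.6006 0.3343


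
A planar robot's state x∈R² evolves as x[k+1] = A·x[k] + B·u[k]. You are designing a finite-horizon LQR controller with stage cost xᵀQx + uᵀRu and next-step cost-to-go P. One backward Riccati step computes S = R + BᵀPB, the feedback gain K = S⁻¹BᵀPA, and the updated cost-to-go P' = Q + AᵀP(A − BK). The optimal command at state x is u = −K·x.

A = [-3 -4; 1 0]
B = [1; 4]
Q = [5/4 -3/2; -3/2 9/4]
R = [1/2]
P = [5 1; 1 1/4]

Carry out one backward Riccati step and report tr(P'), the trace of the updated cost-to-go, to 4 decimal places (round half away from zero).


BᵀP = [9.0000 2.0000]
S = R + BᵀPB = [1/2] + [17.0000] = [17.5000]
BᵀPA = [-25.0000 -36.0000]
K = S⁻¹·BᵀPA = [-1.4286 -2.0571]
A−BK = [-1.5714 -1.9429; 6.7143 8.2286]
AᵀP(A−BK) = [3.5357 4.5714; 4.5714 5.9429]
P' = Q + AᵀP(A−BK) = [4.7857 3.0714; 3.0714 8.1929]
tr(P') = 12.9786

12.9786


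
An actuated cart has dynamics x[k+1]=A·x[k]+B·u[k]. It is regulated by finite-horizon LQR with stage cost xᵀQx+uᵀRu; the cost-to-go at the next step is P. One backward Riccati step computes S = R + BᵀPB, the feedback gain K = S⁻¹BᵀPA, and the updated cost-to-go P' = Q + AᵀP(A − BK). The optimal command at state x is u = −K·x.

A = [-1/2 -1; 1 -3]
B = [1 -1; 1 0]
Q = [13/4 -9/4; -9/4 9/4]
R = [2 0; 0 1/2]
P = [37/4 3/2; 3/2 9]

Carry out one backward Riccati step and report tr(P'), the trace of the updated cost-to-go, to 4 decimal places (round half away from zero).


BᵀP = [10.7500 10.5000; -9.2500 -1.5000]
S = R + BᵀPB = [2 0; 0 1/2] + [21.2500 -10.7500; -10.7500 9.2500] = [23.2500 -10.7500; -10.7500 9.7500]
BᵀPA = [5.1250 -42.2500; 3.1250 13.7500]
K = S⁻¹·BᵀPA = [0.7520 -2.3768; 1.1496 -1.2103]
A−BK = [-0.1024 0.1665; 0.2480 -0.6232]
AᵀP(A−BK) = [2.3661 -5.6614; -5.6614 15.4713]
P' = Q + AᵀP(A−BK) = [5.6161 -7.9114; -7.9114 17.7213]
tr(P') = 23.3375

23.3375


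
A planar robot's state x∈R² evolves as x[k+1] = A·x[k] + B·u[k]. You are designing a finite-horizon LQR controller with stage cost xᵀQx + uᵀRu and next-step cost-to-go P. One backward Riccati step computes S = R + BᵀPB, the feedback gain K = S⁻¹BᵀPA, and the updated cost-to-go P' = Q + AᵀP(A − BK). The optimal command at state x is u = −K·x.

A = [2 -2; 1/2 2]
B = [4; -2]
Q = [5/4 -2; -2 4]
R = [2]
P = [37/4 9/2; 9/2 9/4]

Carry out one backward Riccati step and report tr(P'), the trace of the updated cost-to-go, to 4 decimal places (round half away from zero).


BᵀP = [28.0000 13.5000]
S = R + BᵀPB = [2] + [85.0000] = [87.0000]
BᵀPA = [62.7500 -29.0000]
K = S⁻¹·BᵀPA = [0.7213 -0.3333]
A−BK = [-0.8851 -0.6667; 1.9425 1.3333]
AᵀP(A−BK) = [1.3032 -0.3333; -0.3333 0.3333]
P' = Q + AᵀP(A−BK) = [2.5532 -2.3333; -2.3333 4.3333]
tr(P') = 6.8865

6.8865


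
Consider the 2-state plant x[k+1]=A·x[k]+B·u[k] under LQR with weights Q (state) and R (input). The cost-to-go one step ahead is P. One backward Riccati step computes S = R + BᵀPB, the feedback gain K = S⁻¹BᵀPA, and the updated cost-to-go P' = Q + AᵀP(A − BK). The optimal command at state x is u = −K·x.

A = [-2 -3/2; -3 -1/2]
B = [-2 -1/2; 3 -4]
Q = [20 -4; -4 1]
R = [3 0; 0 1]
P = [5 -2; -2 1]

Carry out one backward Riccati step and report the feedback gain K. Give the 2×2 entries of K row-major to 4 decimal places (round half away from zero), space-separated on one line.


0.4181 0.4318 0.6207 0.1839

BᵀP = [-16.0000 7.0000; 5.5000 -3.0000]
S = R + BᵀPB = [3 0; 0 1] + [53.0000 -20.0000; -20.0000 9.2500] = [56.0000 -20.0000; -20.0000 10.2500]
BᵀPA = [11.0000 20.5000; -2.0000 -6.7500]
K = S⁻¹·BᵀPA = [0.4181 0.4318; 0.6207 0.1839]
A−BK = [-0.8534 -0.5445; -1.7716 -1.0596]
AᵀP(A−BK) = [1.6422 1.1185; 1.1185 0.8904]
P' = Q + AᵀP(A−BK) = [21.6422 -2.8815; -2.8815 1.8904]
tr(P') = 23.5327


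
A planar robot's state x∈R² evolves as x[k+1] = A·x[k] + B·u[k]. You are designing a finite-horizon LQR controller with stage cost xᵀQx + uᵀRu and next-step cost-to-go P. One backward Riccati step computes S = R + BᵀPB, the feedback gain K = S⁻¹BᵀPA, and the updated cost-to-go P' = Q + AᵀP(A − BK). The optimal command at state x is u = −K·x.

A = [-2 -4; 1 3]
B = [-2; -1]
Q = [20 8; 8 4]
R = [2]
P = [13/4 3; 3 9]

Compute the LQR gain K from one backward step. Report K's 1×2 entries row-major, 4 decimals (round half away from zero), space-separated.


0.1111 -0.1944

BᵀP = [-9.5000 -15.0000]
S = R + BᵀPB = [2] + [34.0000] = [36.0000]
BᵀPA = [4.0000 -7.0000]
K = S⁻¹·BᵀPA = [0.1111 -0.1944]
A−BK = [-1.7778 -4.3889; 1.1111 2.8056]
AᵀP(A−BK) = [9.5556 23.7778; 23.7778 59.6389]
P' = Q + AᵀP(A−BK) = [29.5556 31.7778; 31.7778 63.6389]
tr(P') = 93.1944


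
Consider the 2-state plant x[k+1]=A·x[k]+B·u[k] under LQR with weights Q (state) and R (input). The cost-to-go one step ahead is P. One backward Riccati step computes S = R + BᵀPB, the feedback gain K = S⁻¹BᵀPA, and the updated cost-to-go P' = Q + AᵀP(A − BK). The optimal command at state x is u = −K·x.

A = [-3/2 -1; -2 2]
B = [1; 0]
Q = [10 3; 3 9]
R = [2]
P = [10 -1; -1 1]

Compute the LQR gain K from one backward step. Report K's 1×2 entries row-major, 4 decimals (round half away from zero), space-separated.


BᵀP = [10.0000 -1.0000]
S = R + BᵀPB = [2] + [10.0000] = [12.0000]
BᵀPA = [-13.0000 -12.0000]
K = S⁻¹·BᵀPA = [-1.0833 -1.0000]
A−BK = [-0.4167 0.0000; -2.0000 2.0000]
AᵀP(A−BK) = [6.4167 -1.0000; -1.0000 6.0000]
P' = Q + AᵀP(A−BK) = [16.4167 2.0000; 2.0000 15.0000]
tr(P') = 31.4167

-1.0833 -1.0000


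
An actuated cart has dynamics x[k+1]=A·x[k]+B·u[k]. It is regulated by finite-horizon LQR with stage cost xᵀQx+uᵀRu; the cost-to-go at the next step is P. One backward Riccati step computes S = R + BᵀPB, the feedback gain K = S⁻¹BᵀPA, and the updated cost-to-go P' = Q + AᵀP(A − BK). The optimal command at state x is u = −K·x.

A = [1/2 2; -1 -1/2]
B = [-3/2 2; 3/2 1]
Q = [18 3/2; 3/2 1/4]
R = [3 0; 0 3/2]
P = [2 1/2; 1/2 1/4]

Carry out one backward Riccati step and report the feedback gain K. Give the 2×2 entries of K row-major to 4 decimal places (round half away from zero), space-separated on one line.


-0.0884 -0.2211 0.0484 0.6211

BᵀP = [-2.2500 -0.3750; 4.5000 1.2500]
S = R + BᵀPB = [3 0; 0 3/2] + [2.8125 -4.8750; -4.8750 10.2500] = [5.8125 -4.8750; -4.8750 11.7500]
BᵀPA = [-0.7500 -4.3125; 1.0000 8.3750]
K = S⁻¹·BᵀPA = [-0.0884 -0.2211; 0.0484 0.6211]
A−BK = [0.2705 0.4263; -0.9158 -0.7895]
AᵀP(A−BK) = [0.1353 0.2132; 0.2132 0.9079]
P' = Q + AᵀP(A−BK) = [18.1353 1.7132; 1.7132 1.1579]
tr(P') = 19.2932


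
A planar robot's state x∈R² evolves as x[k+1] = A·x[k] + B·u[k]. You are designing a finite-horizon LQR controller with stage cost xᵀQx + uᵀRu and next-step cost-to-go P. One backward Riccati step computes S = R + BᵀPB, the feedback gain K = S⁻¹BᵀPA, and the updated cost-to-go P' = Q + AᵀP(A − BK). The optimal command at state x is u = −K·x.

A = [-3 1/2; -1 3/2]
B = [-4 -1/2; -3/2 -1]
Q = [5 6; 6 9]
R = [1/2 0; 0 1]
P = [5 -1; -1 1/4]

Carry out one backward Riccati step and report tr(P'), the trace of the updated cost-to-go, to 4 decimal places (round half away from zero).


BᵀP = [-18.5000 3.6250; -1.5000 0.2500]
S = R + BᵀPB = [1/2 0; 0 1] + [68.5625 5.6250; 5.6250 0.5000] = [69.0625 5.6250; 5.6250 1.5000]
BᵀPA = [51.8750 -3.8125; 4.2500 -0.3750]
K = S⁻¹·BᵀPA = [0.7492 -0.0502; 0.0239 -0.0619]
A−BK = [0.0087 0.2684; 0.1477 1.3629]
AᵀP(A−BK) = [0.2845 -0.0098; -0.0098 0.0980]
P' = Q + AᵀP(A−BK) = [5.2845 5.9902; 5.9902 9.0980]
tr(P') = 14.3825

14.3825


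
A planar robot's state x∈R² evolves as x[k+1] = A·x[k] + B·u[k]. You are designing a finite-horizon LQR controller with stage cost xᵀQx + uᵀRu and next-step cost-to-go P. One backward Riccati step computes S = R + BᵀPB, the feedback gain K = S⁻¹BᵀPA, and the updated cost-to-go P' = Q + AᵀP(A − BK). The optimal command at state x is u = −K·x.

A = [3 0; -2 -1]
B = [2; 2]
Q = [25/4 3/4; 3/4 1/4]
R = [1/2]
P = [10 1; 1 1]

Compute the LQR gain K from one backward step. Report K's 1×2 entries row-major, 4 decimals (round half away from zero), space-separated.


BᵀP = [22.0000 4.0000]
S = R + BᵀPB = [1/2] + [52.0000] = [52.5000]
BᵀPA = [58.0000 -4.0000]
K = S⁻¹·BᵀPA = [1.1048 -0.0762]
A−BK = [0.7905 0.1524; -4.2095 -0.8476]
AᵀP(A−BK) = [17.9238 3.4190; 3.4190 0.6952]
P' = Q + AᵀP(A−BK) = [24.1738 4.1690; 4.1690 0.9452]
tr(P') = 25.1190

1.1048 -0.0762


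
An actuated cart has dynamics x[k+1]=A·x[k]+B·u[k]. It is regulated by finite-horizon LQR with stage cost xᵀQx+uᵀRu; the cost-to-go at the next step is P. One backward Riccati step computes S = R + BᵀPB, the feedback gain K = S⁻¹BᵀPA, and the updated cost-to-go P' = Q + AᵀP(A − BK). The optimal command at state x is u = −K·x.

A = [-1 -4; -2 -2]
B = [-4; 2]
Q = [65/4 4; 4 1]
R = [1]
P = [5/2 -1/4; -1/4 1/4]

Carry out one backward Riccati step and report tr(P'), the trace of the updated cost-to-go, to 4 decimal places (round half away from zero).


BᵀP = [-10.5000 1.5000]
S = R + BᵀPB = [1] + [45.0000] = [46.0000]
BᵀPA = [7.5000 39.0000]
K = S⁻¹·BᵀPA = [0.1630 0.8478]
A−BK = [-0.3478 -0.6087; -2.3261 -3.6957]
AᵀP(A−BK) = [1.2772 2.1413; 2.1413 3.9348]
P' = Q + AᵀP(A−BK) = [17.5272 6.1413; 6.1413 4.9348]
tr(P') = 22.4620

22.4620


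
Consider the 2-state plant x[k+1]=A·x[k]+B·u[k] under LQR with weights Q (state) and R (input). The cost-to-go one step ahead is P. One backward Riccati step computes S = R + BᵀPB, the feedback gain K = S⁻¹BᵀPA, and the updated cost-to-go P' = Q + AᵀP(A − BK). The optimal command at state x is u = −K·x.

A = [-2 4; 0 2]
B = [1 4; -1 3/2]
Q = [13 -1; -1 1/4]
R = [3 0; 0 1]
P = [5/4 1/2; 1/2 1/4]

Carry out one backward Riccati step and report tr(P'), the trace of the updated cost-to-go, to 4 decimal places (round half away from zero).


BᵀP = [0.7500 0.2500; 5.7500 2.3750]
S = R + BᵀPB = [3 0; 0 1] + [0.5000 3.3750; 3.3750 26.5625] = [3.5000 3.3750; 3.3750 27.5625]
BᵀPA = [-1.5000 3.5000; -11.5000 27.7500]
K = S⁻¹·BᵀPA = [-0.0298 0.0331; -0.4136 1.0028]
A−BK = [-0.3159 -0.0441; 0.5906 0.5289]
AᵀP(A−BK) = [0.1991 -0.4187; -0.4187 1.0579]
P' = Q + AᵀP(A−BK) = [13.1991 -1.4187; -1.4187 1.3079]
tr(P') = 14.5069

14.5069


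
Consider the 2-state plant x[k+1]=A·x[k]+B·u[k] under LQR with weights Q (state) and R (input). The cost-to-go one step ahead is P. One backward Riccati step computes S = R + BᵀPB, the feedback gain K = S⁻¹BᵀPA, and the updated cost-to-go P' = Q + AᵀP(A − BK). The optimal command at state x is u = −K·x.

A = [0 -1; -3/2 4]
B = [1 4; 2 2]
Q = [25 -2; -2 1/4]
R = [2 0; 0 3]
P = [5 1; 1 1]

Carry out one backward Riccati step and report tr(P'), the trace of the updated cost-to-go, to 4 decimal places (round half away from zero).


34.0688

BᵀP = [7.0000 3.0000; 22.0000 6.0000]
S = R + BᵀPB = [2 0; 0 3] + [13.0000 34.0000; 34.0000 100.0000] = [15.0000 34.0000; 34.0000 103.0000]
BᵀPA = [-4.5000 5.0000; -9.0000 2.0000]
K = S⁻¹·BᵀPA = [-0.4049 1.1491; 0.0463 -0.3599]
A−BK = [0.2198 -0.7095; -0.7828 2.4216]
AᵀP(A−BK) = [0.8445 -2.5681; -2.5681 7.9743]
P' = Q + AᵀP(A−BK) = [25.8445 -4.5681; -4.5681 8.2243]
tr(P') = 34.0688
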